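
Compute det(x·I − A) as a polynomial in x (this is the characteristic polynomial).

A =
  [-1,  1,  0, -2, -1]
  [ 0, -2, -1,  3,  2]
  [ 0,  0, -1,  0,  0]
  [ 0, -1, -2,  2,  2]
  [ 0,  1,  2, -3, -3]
x^5 + 5*x^4 + 10*x^3 + 10*x^2 + 5*x + 1

Expanding det(x·I − A) (e.g. by cofactor expansion or by noting that A is similar to its Jordan form J, which has the same characteristic polynomial as A) gives
  χ_A(x) = x^5 + 5*x^4 + 10*x^3 + 10*x^2 + 5*x + 1
which factors as (x + 1)^5. The eigenvalues (with algebraic multiplicities) are λ = -1 with multiplicity 5.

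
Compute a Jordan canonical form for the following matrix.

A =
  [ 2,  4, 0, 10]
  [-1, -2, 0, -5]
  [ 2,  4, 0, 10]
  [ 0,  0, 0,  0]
J_2(0) ⊕ J_1(0) ⊕ J_1(0)

The characteristic polynomial is
  det(x·I − A) = x^4

Eigenvalues and multiplicities (the geometric multiplicity of λ is n − rank(A − λI), which equals the number of Jordan blocks for λ):
  λ = 0: algebraic multiplicity = 4, geometric multiplicity = 3

Determining the block sizes for each eigenvalue:
  λ = 0: 3 blocks summing to 4 forces exactly one block of size 2 and the rest size 1 → block sizes [2, 1, 1]

Assembling the blocks gives a Jordan form
J =
  [0, 1, 0, 0]
  [0, 0, 0, 0]
  [0, 0, 0, 0]
  [0, 0, 0, 0]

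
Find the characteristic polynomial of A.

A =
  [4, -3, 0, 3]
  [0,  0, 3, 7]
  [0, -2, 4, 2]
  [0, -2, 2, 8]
x^4 - 16*x^3 + 96*x^2 - 256*x + 256

Expanding det(x·I − A) (e.g. by cofactor expansion or by noting that A is similar to its Jordan form J, which has the same characteristic polynomial as A) gives
  χ_A(x) = x^4 - 16*x^3 + 96*x^2 - 256*x + 256
which factors as (x - 4)^4. The eigenvalues (with algebraic multiplicities) are λ = 4 with multiplicity 4.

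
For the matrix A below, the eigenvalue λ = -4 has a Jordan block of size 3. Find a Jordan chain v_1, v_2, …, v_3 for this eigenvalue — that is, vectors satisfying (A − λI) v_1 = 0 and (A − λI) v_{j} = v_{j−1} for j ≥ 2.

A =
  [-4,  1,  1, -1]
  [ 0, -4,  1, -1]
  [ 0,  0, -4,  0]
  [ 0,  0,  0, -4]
A Jordan chain for λ = -4 of length 3:
v_1 = (1, 0, 0, 0)ᵀ
v_2 = (1, 1, 0, 0)ᵀ
v_3 = (0, 0, 1, 0)ᵀ

Let N = A − (-4)·I. We want v_3 with N^3 v_3 = 0 but N^2 v_3 ≠ 0; then v_{j-1} := N · v_j for j = 3, …, 2.

Pick v_3 = (0, 0, 1, 0)ᵀ.
Then v_2 = N · v_3 = (1, 1, 0, 0)ᵀ.
Then v_1 = N · v_2 = (1, 0, 0, 0)ᵀ.

Sanity check: (A − (-4)·I) v_1 = (0, 0, 0, 0)ᵀ = 0. ✓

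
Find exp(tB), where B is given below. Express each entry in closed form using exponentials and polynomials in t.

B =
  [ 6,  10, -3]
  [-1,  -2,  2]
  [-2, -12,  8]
e^{tB} =
  [2*t*exp(4*t) + exp(4*t), -2*t^2*exp(4*t) + 10*t*exp(4*t), t^2*exp(4*t) - 3*t*exp(4*t)]
  [-t*exp(4*t), t^2*exp(4*t) - 6*t*exp(4*t) + exp(4*t), -t^2*exp(4*t)/2 + 2*t*exp(4*t)]
  [-2*t*exp(4*t), 2*t^2*exp(4*t) - 12*t*exp(4*t), -t^2*exp(4*t) + 4*t*exp(4*t) + exp(4*t)]

Strategy: write B = P · J · P⁻¹ where J is a Jordan canonical form, so e^{tB} = P · e^{tJ} · P⁻¹, and e^{tJ} can be computed block-by-block.

B has Jordan form
J =
  [4, 1, 0]
  [0, 4, 1]
  [0, 0, 4]
(up to reordering of blocks).

Per-block formulas:
  For a 3×3 Jordan block J_3(4): exp(t · J_3(4)) = e^(4t)·(I + t·N + (t^2/2)·N^2), where N is the 3×3 nilpotent shift.

After assembling e^{tJ} and conjugating by P, we get:

e^{tB} =
  [2*t*exp(4*t) + exp(4*t), -2*t^2*exp(4*t) + 10*t*exp(4*t), t^2*exp(4*t) - 3*t*exp(4*t)]
  [-t*exp(4*t), t^2*exp(4*t) - 6*t*exp(4*t) + exp(4*t), -t^2*exp(4*t)/2 + 2*t*exp(4*t)]
  [-2*t*exp(4*t), 2*t^2*exp(4*t) - 12*t*exp(4*t), -t^2*exp(4*t) + 4*t*exp(4*t) + exp(4*t)]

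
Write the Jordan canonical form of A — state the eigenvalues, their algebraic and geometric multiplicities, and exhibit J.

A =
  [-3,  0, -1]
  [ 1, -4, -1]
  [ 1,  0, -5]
J_2(-4) ⊕ J_1(-4)

The characteristic polynomial is
  det(x·I − A) = x^3 + 12*x^2 + 48*x + 64 = (x + 4)^3

Eigenvalues and multiplicities (the geometric multiplicity of λ is n − rank(A − λI), which equals the number of Jordan blocks for λ):
  λ = -4: algebraic multiplicity = 3, geometric multiplicity = 2

Determining the block sizes for each eigenvalue:
  λ = -4: 2 blocks summing to 3 forces exactly one block of size 2 and the rest size 1 → block sizes [2, 1]

Assembling the blocks gives a Jordan form
J =
  [-4,  1,  0]
  [ 0, -4,  0]
  [ 0,  0, -4]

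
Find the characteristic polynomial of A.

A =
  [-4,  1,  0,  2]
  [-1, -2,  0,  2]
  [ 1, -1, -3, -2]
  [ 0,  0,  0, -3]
x^4 + 12*x^3 + 54*x^2 + 108*x + 81

Expanding det(x·I − A) (e.g. by cofactor expansion or by noting that A is similar to its Jordan form J, which has the same characteristic polynomial as A) gives
  χ_A(x) = x^4 + 12*x^3 + 54*x^2 + 108*x + 81
which factors as (x + 3)^4. The eigenvalues (with algebraic multiplicities) are λ = -3 with multiplicity 4.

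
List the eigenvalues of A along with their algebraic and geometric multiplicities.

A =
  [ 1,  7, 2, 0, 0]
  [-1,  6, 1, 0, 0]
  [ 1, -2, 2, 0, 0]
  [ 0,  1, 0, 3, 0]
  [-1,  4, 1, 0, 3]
λ = 3: alg = 5, geom = 3

Step 1 — factor the characteristic polynomial to read off the algebraic multiplicities:
  χ_A(x) = (x - 3)^5

Step 2 — compute geometric multiplicities via the rank-nullity identity g(λ) = n − rank(A − λI):
  rank(A − (3)·I) = 2, so dim ker(A − (3)·I) = n − 2 = 3

Summary:
  λ = 3: algebraic multiplicity = 5, geometric multiplicity = 3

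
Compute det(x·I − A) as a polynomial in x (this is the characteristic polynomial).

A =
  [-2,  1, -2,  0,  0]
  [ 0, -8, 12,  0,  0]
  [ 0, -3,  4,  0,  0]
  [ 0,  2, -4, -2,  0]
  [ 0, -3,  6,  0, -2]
x^5 + 10*x^4 + 40*x^3 + 80*x^2 + 80*x + 32

Expanding det(x·I − A) (e.g. by cofactor expansion or by noting that A is similar to its Jordan form J, which has the same characteristic polynomial as A) gives
  χ_A(x) = x^5 + 10*x^4 + 40*x^3 + 80*x^2 + 80*x + 32
which factors as (x + 2)^5. The eigenvalues (with algebraic multiplicities) are λ = -2 with multiplicity 5.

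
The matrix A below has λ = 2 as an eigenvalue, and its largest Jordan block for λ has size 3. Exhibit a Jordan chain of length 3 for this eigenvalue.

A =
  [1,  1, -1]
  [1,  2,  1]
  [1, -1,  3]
A Jordan chain for λ = 2 of length 3:
v_1 = (1, 0, -1)ᵀ
v_2 = (-1, 1, 1)ᵀ
v_3 = (1, 0, 0)ᵀ

Let N = A − (2)·I. We want v_3 with N^3 v_3 = 0 but N^2 v_3 ≠ 0; then v_{j-1} := N · v_j for j = 3, …, 2.

Pick v_3 = (1, 0, 0)ᵀ.
Then v_2 = N · v_3 = (-1, 1, 1)ᵀ.
Then v_1 = N · v_2 = (1, 0, -1)ᵀ.

Sanity check: (A − (2)·I) v_1 = (0, 0, 0)ᵀ = 0. ✓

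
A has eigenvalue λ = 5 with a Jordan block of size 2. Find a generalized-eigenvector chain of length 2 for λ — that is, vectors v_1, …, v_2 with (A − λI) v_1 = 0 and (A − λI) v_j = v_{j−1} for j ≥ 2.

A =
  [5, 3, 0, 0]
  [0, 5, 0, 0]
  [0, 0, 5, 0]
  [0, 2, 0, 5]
A Jordan chain for λ = 5 of length 2:
v_1 = (3, 0, 0, 2)ᵀ
v_2 = (0, 1, 0, 0)ᵀ

Let N = A − (5)·I. We want v_2 with N^2 v_2 = 0 but N^1 v_2 ≠ 0; then v_{j-1} := N · v_j for j = 2, …, 2.

Pick v_2 = (0, 1, 0, 0)ᵀ.
Then v_1 = N · v_2 = (3, 0, 0, 2)ᵀ.

Sanity check: (A − (5)·I) v_1 = (0, 0, 0, 0)ᵀ = 0. ✓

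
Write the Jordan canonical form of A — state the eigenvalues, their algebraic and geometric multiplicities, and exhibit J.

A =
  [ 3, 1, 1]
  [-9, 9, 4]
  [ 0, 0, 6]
J_3(6)

The characteristic polynomial is
  det(x·I − A) = x^3 - 18*x^2 + 108*x - 216 = (x - 6)^3

Eigenvalues and multiplicities (the geometric multiplicity of λ is n − rank(A − λI), which equals the number of Jordan blocks for λ):
  λ = 6: algebraic multiplicity = 3, geometric multiplicity = 1

Determining the block sizes for each eigenvalue:
  λ = 6: one block (gm = 1), so the single block has size am = 3 → block sizes [3]

Assembling the blocks gives a Jordan form
J =
  [6, 1, 0]
  [0, 6, 1]
  [0, 0, 6]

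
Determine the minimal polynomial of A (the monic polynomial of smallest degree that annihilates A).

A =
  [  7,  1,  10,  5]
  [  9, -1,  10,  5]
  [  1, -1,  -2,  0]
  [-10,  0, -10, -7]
x^3 + x^2 - 8*x - 12

The characteristic polynomial is χ_A(x) = (x - 3)*(x + 2)^3, so the eigenvalues are known. The minimal polynomial is
  m_A(x) = Π_λ (x − λ)^{k_λ}
where k_λ is the size of the *largest* Jordan block for λ (equivalently, the smallest k with (A − λI)^k v = 0 for every generalised eigenvector v of λ).

  λ = -2: largest Jordan block has size 2, contributing (x + 2)^2
  λ = 3: largest Jordan block has size 1, contributing (x − 3)

So m_A(x) = (x - 3)*(x + 2)^2 = x^3 + x^2 - 8*x - 12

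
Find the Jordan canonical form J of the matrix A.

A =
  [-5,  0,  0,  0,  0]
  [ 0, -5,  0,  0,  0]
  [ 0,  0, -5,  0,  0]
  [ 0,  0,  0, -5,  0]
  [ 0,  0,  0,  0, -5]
J_1(-5) ⊕ J_1(-5) ⊕ J_1(-5) ⊕ J_1(-5) ⊕ J_1(-5)

The characteristic polynomial is
  det(x·I − A) = x^5 + 25*x^4 + 250*x^3 + 1250*x^2 + 3125*x + 3125 = (x + 5)^5

Eigenvalues and multiplicities (the geometric multiplicity of λ is n − rank(A − λI), which equals the number of Jordan blocks for λ):
  λ = -5: algebraic multiplicity = 5, geometric multiplicity = 5

Determining the block sizes for each eigenvalue:
  λ = -5: gm = am = 5, so every block has size 1 → block sizes [1, 1, 1, 1, 1]

Assembling the blocks gives a Jordan form
J =
  [-5,  0,  0,  0,  0]
  [ 0, -5,  0,  0,  0]
  [ 0,  0, -5,  0,  0]
  [ 0,  0,  0, -5,  0]
  [ 0,  0,  0,  0, -5]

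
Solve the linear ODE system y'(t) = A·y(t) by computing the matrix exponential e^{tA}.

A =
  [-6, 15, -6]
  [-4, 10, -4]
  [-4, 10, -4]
e^{tA} =
  [1 - 6*t, 15*t, -6*t]
  [-4*t, 10*t + 1, -4*t]
  [-4*t, 10*t, 1 - 4*t]

Strategy: write A = P · J · P⁻¹ where J is a Jordan canonical form, so e^{tA} = P · e^{tJ} · P⁻¹, and e^{tJ} can be computed block-by-block.

A has Jordan form
J =
  [0, 1, 0]
  [0, 0, 0]
  [0, 0, 0]
(up to reordering of blocks).

Per-block formulas:
  For a 2×2 Jordan block J_2(0): exp(t · J_2(0)) = e^(0t)·(I + t·N), where N is the 2×2 nilpotent shift.
  For a 1×1 block at λ = 0: exp(t · [0]) = [e^(0t)].

After assembling e^{tJ} and conjugating by P, we get:

e^{tA} =
  [1 - 6*t, 15*t, -6*t]
  [-4*t, 10*t + 1, -4*t]
  [-4*t, 10*t, 1 - 4*t]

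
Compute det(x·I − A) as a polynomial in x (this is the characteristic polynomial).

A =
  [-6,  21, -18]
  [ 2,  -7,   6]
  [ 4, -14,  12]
x^3 + x^2

Expanding det(x·I − A) (e.g. by cofactor expansion or by noting that A is similar to its Jordan form J, which has the same characteristic polynomial as A) gives
  χ_A(x) = x^3 + x^2
which factors as x^2*(x + 1). The eigenvalues (with algebraic multiplicities) are λ = -1 with multiplicity 1, λ = 0 with multiplicity 2.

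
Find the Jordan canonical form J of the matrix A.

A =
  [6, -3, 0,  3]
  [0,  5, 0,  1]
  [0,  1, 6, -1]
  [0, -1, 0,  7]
J_2(6) ⊕ J_1(6) ⊕ J_1(6)

The characteristic polynomial is
  det(x·I − A) = x^4 - 24*x^3 + 216*x^2 - 864*x + 1296 = (x - 6)^4

Eigenvalues and multiplicities (the geometric multiplicity of λ is n − rank(A − λI), which equals the number of Jordan blocks for λ):
  λ = 6: algebraic multiplicity = 4, geometric multiplicity = 3

Determining the block sizes for each eigenvalue:
  λ = 6: 3 blocks summing to 4 forces exactly one block of size 2 and the rest size 1 → block sizes [2, 1, 1]

Assembling the blocks gives a Jordan form
J =
  [6, 1, 0, 0]
  [0, 6, 0, 0]
  [0, 0, 6, 0]
  [0, 0, 0, 6]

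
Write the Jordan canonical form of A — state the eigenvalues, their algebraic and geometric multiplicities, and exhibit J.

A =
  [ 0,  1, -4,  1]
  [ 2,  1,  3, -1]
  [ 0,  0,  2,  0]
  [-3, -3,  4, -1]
J_2(-1) ⊕ J_2(2)

The characteristic polynomial is
  det(x·I − A) = x^4 - 2*x^3 - 3*x^2 + 4*x + 4 = (x - 2)^2*(x + 1)^2

Eigenvalues and multiplicities (the geometric multiplicity of λ is n − rank(A − λI), which equals the number of Jordan blocks for λ):
  λ = -1: algebraic multiplicity = 2, geometric multiplicity = 1
  λ = 2: algebraic multiplicity = 2, geometric multiplicity = 1

Determining the block sizes for each eigenvalue:
  λ = -1: one block (gm = 1), so the single block has size am = 2 → block sizes [2]
  λ = 2: one block (gm = 1), so the single block has size am = 2 → block sizes [2]

Assembling the blocks gives a Jordan form
J =
  [-1,  1, 0, 0]
  [ 0, -1, 0, 0]
  [ 0,  0, 2, 1]
  [ 0,  0, 0, 2]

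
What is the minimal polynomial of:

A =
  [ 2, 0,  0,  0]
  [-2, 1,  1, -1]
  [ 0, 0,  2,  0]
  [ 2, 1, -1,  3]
x^2 - 4*x + 4

The characteristic polynomial is χ_A(x) = (x - 2)^4, so the eigenvalues are known. The minimal polynomial is
  m_A(x) = Π_λ (x − λ)^{k_λ}
where k_λ is the size of the *largest* Jordan block for λ (equivalently, the smallest k with (A − λI)^k v = 0 for every generalised eigenvector v of λ).

  λ = 2: largest Jordan block has size 2, contributing (x − 2)^2

So m_A(x) = (x - 2)^2 = x^2 - 4*x + 4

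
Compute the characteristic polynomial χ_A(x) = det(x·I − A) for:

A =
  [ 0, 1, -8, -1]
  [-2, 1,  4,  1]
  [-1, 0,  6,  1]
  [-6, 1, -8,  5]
x^4 - 12*x^3 + 36*x^2

Expanding det(x·I − A) (e.g. by cofactor expansion or by noting that A is similar to its Jordan form J, which has the same characteristic polynomial as A) gives
  χ_A(x) = x^4 - 12*x^3 + 36*x^2
which factors as x^2*(x - 6)^2. The eigenvalues (with algebraic multiplicities) are λ = 0 with multiplicity 2, λ = 6 with multiplicity 2.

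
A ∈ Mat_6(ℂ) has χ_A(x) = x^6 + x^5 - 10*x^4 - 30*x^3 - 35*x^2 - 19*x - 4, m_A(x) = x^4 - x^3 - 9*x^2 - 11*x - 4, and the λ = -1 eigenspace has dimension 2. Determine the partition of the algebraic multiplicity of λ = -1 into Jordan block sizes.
Block sizes for λ = -1: [3, 2]

Step 1 — from the characteristic polynomial, algebraic multiplicity of λ = -1 is 5. From dim ker(A − (-1)·I) = 2, there are exactly 2 Jordan blocks for λ = -1.
Step 2 — from the minimal polynomial, the factor (x + 1)^3 tells us the largest block for λ = -1 has size 3.
Step 3 — with total size 5, 2 blocks, and largest block 3, the block sizes (in nonincreasing order) are [3, 2].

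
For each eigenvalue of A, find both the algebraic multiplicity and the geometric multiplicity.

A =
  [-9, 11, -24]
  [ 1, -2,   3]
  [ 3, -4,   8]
λ = -1: alg = 3, geom = 1

Step 1 — factor the characteristic polynomial to read off the algebraic multiplicities:
  χ_A(x) = (x + 1)^3

Step 2 — compute geometric multiplicities via the rank-nullity identity g(λ) = n − rank(A − λI):
  rank(A − (-1)·I) = 2, so dim ker(A − (-1)·I) = n − 2 = 1

Summary:
  λ = -1: algebraic multiplicity = 3, geometric multiplicity = 1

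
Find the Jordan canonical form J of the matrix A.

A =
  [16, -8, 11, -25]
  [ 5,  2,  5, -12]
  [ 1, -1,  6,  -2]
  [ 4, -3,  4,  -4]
J_3(5) ⊕ J_1(5)

The characteristic polynomial is
  det(x·I − A) = x^4 - 20*x^3 + 150*x^2 - 500*x + 625 = (x - 5)^4

Eigenvalues and multiplicities (the geometric multiplicity of λ is n − rank(A − λI), which equals the number of Jordan blocks for λ):
  λ = 5: algebraic multiplicity = 4, geometric multiplicity = 2

Determining the block sizes for each eigenvalue:
  λ = 5: with am = 4 and gm = 2, the partition is not yet determined (e.g. several partitions of 4 into 2 parts exist). Let N = A − (5)·I. Computing rank(N^1) = 2, rank(N^2) = 1, rank(N^3) = 0; the number of blocks of size ≥ j is rank(N^{j−1}) − rank(N^j), giving [2, 1, 1]. So we have 1 block(s) of size 3, 1 block(s) of size 1 → block sizes [3, 1]

Assembling the blocks gives a Jordan form
J =
  [5, 1, 0, 0]
  [0, 5, 1, 0]
  [0, 0, 5, 0]
  [0, 0, 0, 5]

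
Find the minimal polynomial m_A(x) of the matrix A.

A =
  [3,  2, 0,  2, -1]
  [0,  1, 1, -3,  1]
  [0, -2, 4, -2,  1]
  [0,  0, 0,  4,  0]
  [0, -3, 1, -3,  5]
x^4 - 13*x^3 + 63*x^2 - 135*x + 108

The characteristic polynomial is χ_A(x) = (x - 4)^2*(x - 3)^3, so the eigenvalues are known. The minimal polynomial is
  m_A(x) = Π_λ (x − λ)^{k_λ}
where k_λ is the size of the *largest* Jordan block for λ (equivalently, the smallest k with (A − λI)^k v = 0 for every generalised eigenvector v of λ).

  λ = 3: largest Jordan block has size 3, contributing (x − 3)^3
  λ = 4: largest Jordan block has size 1, contributing (x − 4)

So m_A(x) = (x - 4)*(x - 3)^3 = x^4 - 13*x^3 + 63*x^2 - 135*x + 108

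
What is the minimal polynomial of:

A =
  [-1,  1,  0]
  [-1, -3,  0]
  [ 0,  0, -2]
x^2 + 4*x + 4

The characteristic polynomial is χ_A(x) = (x + 2)^3, so the eigenvalues are known. The minimal polynomial is
  m_A(x) = Π_λ (x − λ)^{k_λ}
where k_λ is the size of the *largest* Jordan block for λ (equivalently, the smallest k with (A − λI)^k v = 0 for every generalised eigenvector v of λ).

  λ = -2: largest Jordan block has size 2, contributing (x + 2)^2

So m_A(x) = (x + 2)^2 = x^2 + 4*x + 4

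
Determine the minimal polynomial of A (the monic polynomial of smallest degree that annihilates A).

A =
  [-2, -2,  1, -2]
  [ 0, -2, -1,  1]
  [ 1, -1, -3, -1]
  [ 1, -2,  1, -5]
x^3 + 9*x^2 + 27*x + 27

The characteristic polynomial is χ_A(x) = (x + 3)^4, so the eigenvalues are known. The minimal polynomial is
  m_A(x) = Π_λ (x − λ)^{k_λ}
where k_λ is the size of the *largest* Jordan block for λ (equivalently, the smallest k with (A − λI)^k v = 0 for every generalised eigenvector v of λ).

  λ = -3: largest Jordan block has size 3, contributing (x + 3)^3

So m_A(x) = (x + 3)^3 = x^3 + 9*x^2 + 27*x + 27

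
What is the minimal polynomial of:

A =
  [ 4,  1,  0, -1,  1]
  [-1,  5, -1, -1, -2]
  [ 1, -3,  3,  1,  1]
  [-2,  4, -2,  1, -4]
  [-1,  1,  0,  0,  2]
x^3 - 9*x^2 + 27*x - 27

The characteristic polynomial is χ_A(x) = (x - 3)^5, so the eigenvalues are known. The minimal polynomial is
  m_A(x) = Π_λ (x − λ)^{k_λ}
where k_λ is the size of the *largest* Jordan block for λ (equivalently, the smallest k with (A − λI)^k v = 0 for every generalised eigenvector v of λ).

  λ = 3: largest Jordan block has size 3, contributing (x − 3)^3

So m_A(x) = (x - 3)^3 = x^3 - 9*x^2 + 27*x - 27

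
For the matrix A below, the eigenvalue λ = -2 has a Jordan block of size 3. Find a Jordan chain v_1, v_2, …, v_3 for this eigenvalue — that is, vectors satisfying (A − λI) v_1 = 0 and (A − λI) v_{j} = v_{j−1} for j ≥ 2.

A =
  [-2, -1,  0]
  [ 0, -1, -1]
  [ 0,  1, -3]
A Jordan chain for λ = -2 of length 3:
v_1 = (-1, 0, 0)ᵀ
v_2 = (-1, 1, 1)ᵀ
v_3 = (0, 1, 0)ᵀ

Let N = A − (-2)·I. We want v_3 with N^3 v_3 = 0 but N^2 v_3 ≠ 0; then v_{j-1} := N · v_j for j = 3, …, 2.

Pick v_3 = (0, 1, 0)ᵀ.
Then v_2 = N · v_3 = (-1, 1, 1)ᵀ.
Then v_1 = N · v_2 = (-1, 0, 0)ᵀ.

Sanity check: (A − (-2)·I) v_1 = (0, 0, 0)ᵀ = 0. ✓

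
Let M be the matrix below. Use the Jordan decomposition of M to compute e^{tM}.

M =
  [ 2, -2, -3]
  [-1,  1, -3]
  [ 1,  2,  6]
e^{tM} =
  [-t*exp(3*t) + exp(3*t), -2*t*exp(3*t), -3*t*exp(3*t)]
  [-t*exp(3*t), -2*t*exp(3*t) + exp(3*t), -3*t*exp(3*t)]
  [t*exp(3*t), 2*t*exp(3*t), 3*t*exp(3*t) + exp(3*t)]

Strategy: write M = P · J · P⁻¹ where J is a Jordan canonical form, so e^{tM} = P · e^{tJ} · P⁻¹, and e^{tJ} can be computed block-by-block.

M has Jordan form
J =
  [3, 1, 0]
  [0, 3, 0]
  [0, 0, 3]
(up to reordering of blocks).

Per-block formulas:
  For a 2×2 Jordan block J_2(3): exp(t · J_2(3)) = e^(3t)·(I + t·N), where N is the 2×2 nilpotent shift.
  For a 1×1 block at λ = 3: exp(t · [3]) = [e^(3t)].

After assembling e^{tJ} and conjugating by P, we get:

e^{tM} =
  [-t*exp(3*t) + exp(3*t), -2*t*exp(3*t), -3*t*exp(3*t)]
  [-t*exp(3*t), -2*t*exp(3*t) + exp(3*t), -3*t*exp(3*t)]
  [t*exp(3*t), 2*t*exp(3*t), 3*t*exp(3*t) + exp(3*t)]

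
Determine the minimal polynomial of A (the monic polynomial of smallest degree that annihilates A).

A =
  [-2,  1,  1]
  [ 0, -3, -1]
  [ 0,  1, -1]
x^2 + 4*x + 4

The characteristic polynomial is χ_A(x) = (x + 2)^3, so the eigenvalues are known. The minimal polynomial is
  m_A(x) = Π_λ (x − λ)^{k_λ}
where k_λ is the size of the *largest* Jordan block for λ (equivalently, the smallest k with (A − λI)^k v = 0 for every generalised eigenvector v of λ).

  λ = -2: largest Jordan block has size 2, contributing (x + 2)^2

So m_A(x) = (x + 2)^2 = x^2 + 4*x + 4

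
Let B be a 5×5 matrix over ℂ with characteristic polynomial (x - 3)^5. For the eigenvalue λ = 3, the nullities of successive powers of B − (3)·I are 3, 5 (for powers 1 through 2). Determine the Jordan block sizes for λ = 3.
Block sizes for λ = 3: [2, 2, 1]

From the dimensions of kernels of powers, the number of Jordan blocks of size at least j is d_j − d_{j−1} where d_j = dim ker(N^j) (with d_0 = 0). Computing the differences gives [3, 2].
The number of blocks of size exactly k is (#blocks of size ≥ k) − (#blocks of size ≥ k + 1), so the partition is: 1 block(s) of size 1, 2 block(s) of size 2.
In nonincreasing order the block sizes are [2, 2, 1].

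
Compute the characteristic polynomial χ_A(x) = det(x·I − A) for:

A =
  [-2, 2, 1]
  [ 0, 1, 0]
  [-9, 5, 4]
x^3 - 3*x^2 + 3*x - 1

Expanding det(x·I − A) (e.g. by cofactor expansion or by noting that A is similar to its Jordan form J, which has the same characteristic polynomial as A) gives
  χ_A(x) = x^3 - 3*x^2 + 3*x - 1
which factors as (x - 1)^3. The eigenvalues (with algebraic multiplicities) are λ = 1 with multiplicity 3.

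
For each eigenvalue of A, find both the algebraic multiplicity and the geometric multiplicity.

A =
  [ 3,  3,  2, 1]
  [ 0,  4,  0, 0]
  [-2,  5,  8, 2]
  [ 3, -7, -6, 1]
λ = 4: alg = 4, geom = 2

Step 1 — factor the characteristic polynomial to read off the algebraic multiplicities:
  χ_A(x) = (x - 4)^4

Step 2 — compute geometric multiplicities via the rank-nullity identity g(λ) = n − rank(A − λI):
  rank(A − (4)·I) = 2, so dim ker(A − (4)·I) = n − 2 = 2

Summary:
  λ = 4: algebraic multiplicity = 4, geometric multiplicity = 2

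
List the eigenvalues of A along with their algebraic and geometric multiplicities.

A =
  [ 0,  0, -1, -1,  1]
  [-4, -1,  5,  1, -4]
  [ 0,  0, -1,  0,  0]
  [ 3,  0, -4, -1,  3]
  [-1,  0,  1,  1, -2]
λ = -1: alg = 5, geom = 3

Step 1 — factor the characteristic polynomial to read off the algebraic multiplicities:
  χ_A(x) = (x + 1)^5

Step 2 — compute geometric multiplicities via the rank-nullity identity g(λ) = n − rank(A − λI):
  rank(A − (-1)·I) = 2, so dim ker(A − (-1)·I) = n − 2 = 3

Summary:
  λ = -1: algebraic multiplicity = 5, geometric multiplicity = 3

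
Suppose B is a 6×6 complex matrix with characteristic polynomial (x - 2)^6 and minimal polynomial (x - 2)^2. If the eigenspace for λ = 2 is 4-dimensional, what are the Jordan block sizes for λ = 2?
Block sizes for λ = 2: [2, 2, 1, 1]

Step 1 — from the characteristic polynomial, algebraic multiplicity of λ = 2 is 6. From dim ker(B − (2)·I) = 4, there are exactly 4 Jordan blocks for λ = 2.
Step 2 — from the minimal polynomial, the factor (x − 2)^2 tells us the largest block for λ = 2 has size 2.
Step 3 — with total size 6, 4 blocks, and largest block 2, the block sizes (in nonincreasing order) are [2, 2, 1, 1].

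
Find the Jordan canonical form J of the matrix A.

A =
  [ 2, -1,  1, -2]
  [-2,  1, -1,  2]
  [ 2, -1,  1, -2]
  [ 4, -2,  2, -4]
J_2(0) ⊕ J_1(0) ⊕ J_1(0)

The characteristic polynomial is
  det(x·I − A) = x^4

Eigenvalues and multiplicities (the geometric multiplicity of λ is n − rank(A − λI), which equals the number of Jordan blocks for λ):
  λ = 0: algebraic multiplicity = 4, geometric multiplicity = 3

Determining the block sizes for each eigenvalue:
  λ = 0: 3 blocks summing to 4 forces exactly one block of size 2 and the rest size 1 → block sizes [2, 1, 1]

Assembling the blocks gives a Jordan form
J =
  [0, 1, 0, 0]
  [0, 0, 0, 0]
  [0, 0, 0, 0]
  [0, 0, 0, 0]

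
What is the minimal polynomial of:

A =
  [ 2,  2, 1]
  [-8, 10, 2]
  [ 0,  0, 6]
x^2 - 12*x + 36

The characteristic polynomial is χ_A(x) = (x - 6)^3, so the eigenvalues are known. The minimal polynomial is
  m_A(x) = Π_λ (x − λ)^{k_λ}
where k_λ is the size of the *largest* Jordan block for λ (equivalently, the smallest k with (A − λI)^k v = 0 for every generalised eigenvector v of λ).

  λ = 6: largest Jordan block has size 2, contributing (x − 6)^2

So m_A(x) = (x - 6)^2 = x^2 - 12*x + 36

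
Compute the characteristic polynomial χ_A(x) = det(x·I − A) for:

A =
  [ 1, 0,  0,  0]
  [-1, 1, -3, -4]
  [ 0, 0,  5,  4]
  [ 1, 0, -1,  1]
x^4 - 8*x^3 + 22*x^2 - 24*x + 9

Expanding det(x·I − A) (e.g. by cofactor expansion or by noting that A is similar to its Jordan form J, which has the same characteristic polynomial as A) gives
  χ_A(x) = x^4 - 8*x^3 + 22*x^2 - 24*x + 9
which factors as (x - 3)^2*(x - 1)^2. The eigenvalues (with algebraic multiplicities) are λ = 1 with multiplicity 2, λ = 3 with multiplicity 2.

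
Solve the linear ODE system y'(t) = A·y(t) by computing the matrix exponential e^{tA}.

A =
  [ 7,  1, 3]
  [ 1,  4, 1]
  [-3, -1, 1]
e^{tA} =
  [t^2*exp(4*t)/2 + 3*t*exp(4*t) + exp(4*t), t*exp(4*t), t^2*exp(4*t)/2 + 3*t*exp(4*t)]
  [t*exp(4*t), exp(4*t), t*exp(4*t)]
  [-t^2*exp(4*t)/2 - 3*t*exp(4*t), -t*exp(4*t), -t^2*exp(4*t)/2 - 3*t*exp(4*t) + exp(4*t)]

Strategy: write A = P · J · P⁻¹ where J is a Jordan canonical form, so e^{tA} = P · e^{tJ} · P⁻¹, and e^{tJ} can be computed block-by-block.

A has Jordan form
J =
  [4, 1, 0]
  [0, 4, 1]
  [0, 0, 4]
(up to reordering of blocks).

Per-block formulas:
  For a 3×3 Jordan block J_3(4): exp(t · J_3(4)) = e^(4t)·(I + t·N + (t^2/2)·N^2), where N is the 3×3 nilpotent shift.

After assembling e^{tJ} and conjugating by P, we get:

e^{tA} =
  [t^2*exp(4*t)/2 + 3*t*exp(4*t) + exp(4*t), t*exp(4*t), t^2*exp(4*t)/2 + 3*t*exp(4*t)]
  [t*exp(4*t), exp(4*t), t*exp(4*t)]
  [-t^2*exp(4*t)/2 - 3*t*exp(4*t), -t*exp(4*t), -t^2*exp(4*t)/2 - 3*t*exp(4*t) + exp(4*t)]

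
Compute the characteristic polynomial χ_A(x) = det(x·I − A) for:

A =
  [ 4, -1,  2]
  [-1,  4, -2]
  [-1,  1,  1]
x^3 - 9*x^2 + 27*x - 27

Expanding det(x·I − A) (e.g. by cofactor expansion or by noting that A is similar to its Jordan form J, which has the same characteristic polynomial as A) gives
  χ_A(x) = x^3 - 9*x^2 + 27*x - 27
which factors as (x - 3)^3. The eigenvalues (with algebraic multiplicities) are λ = 3 with multiplicity 3.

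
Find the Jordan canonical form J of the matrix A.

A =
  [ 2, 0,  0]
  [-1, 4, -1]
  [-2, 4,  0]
J_2(2) ⊕ J_1(2)

The characteristic polynomial is
  det(x·I − A) = x^3 - 6*x^2 + 12*x - 8 = (x - 2)^3

Eigenvalues and multiplicities (the geometric multiplicity of λ is n − rank(A − λI), which equals the number of Jordan blocks for λ):
  λ = 2: algebraic multiplicity = 3, geometric multiplicity = 2

Determining the block sizes for each eigenvalue:
  λ = 2: 2 blocks summing to 3 forces exactly one block of size 2 and the rest size 1 → block sizes [2, 1]

Assembling the blocks gives a Jordan form
J =
  [2, 1, 0]
  [0, 2, 0]
  [0, 0, 2]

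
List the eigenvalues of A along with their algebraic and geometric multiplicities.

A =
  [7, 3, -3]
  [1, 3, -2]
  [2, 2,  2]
λ = 4: alg = 3, geom = 1

Step 1 — factor the characteristic polynomial to read off the algebraic multiplicities:
  χ_A(x) = (x - 4)^3

Step 2 — compute geometric multiplicities via the rank-nullity identity g(λ) = n − rank(A − λI):
  rank(A − (4)·I) = 2, so dim ker(A − (4)·I) = n − 2 = 1

Summary:
  λ = 4: algebraic multiplicity = 3, geometric multiplicity = 1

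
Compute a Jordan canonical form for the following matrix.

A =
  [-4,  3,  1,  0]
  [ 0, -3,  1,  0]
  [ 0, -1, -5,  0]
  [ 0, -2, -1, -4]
J_3(-4) ⊕ J_1(-4)

The characteristic polynomial is
  det(x·I − A) = x^4 + 16*x^3 + 96*x^2 + 256*x + 256 = (x + 4)^4

Eigenvalues and multiplicities (the geometric multiplicity of λ is n − rank(A − λI), which equals the number of Jordan blocks for λ):
  λ = -4: algebraic multiplicity = 4, geometric multiplicity = 2

Determining the block sizes for each eigenvalue:
  λ = -4: with am = 4 and gm = 2, the partition is not yet determined (e.g. several partitions of 4 into 2 parts exist). Let N = A − (-4)·I. Computing rank(N^1) = 2, rank(N^2) = 1, rank(N^3) = 0; the number of blocks of size ≥ j is rank(N^{j−1}) − rank(N^j), giving [2, 1, 1]. So we have 1 block(s) of size 3, 1 block(s) of size 1 → block sizes [3, 1]

Assembling the blocks gives a Jordan form
J =
  [-4,  1,  0,  0]
  [ 0, -4,  1,  0]
  [ 0,  0, -4,  0]
  [ 0,  0,  0, -4]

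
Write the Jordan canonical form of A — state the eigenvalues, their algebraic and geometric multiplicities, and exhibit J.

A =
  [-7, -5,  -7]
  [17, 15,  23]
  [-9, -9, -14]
J_3(-2)

The characteristic polynomial is
  det(x·I − A) = x^3 + 6*x^2 + 12*x + 8 = (x + 2)^3

Eigenvalues and multiplicities (the geometric multiplicity of λ is n − rank(A − λI), which equals the number of Jordan blocks for λ):
  λ = -2: algebraic multiplicity = 3, geometric multiplicity = 1

Determining the block sizes for each eigenvalue:
  λ = -2: one block (gm = 1), so the single block has size am = 3 → block sizes [3]

Assembling the blocks gives a Jordan form
J =
  [-2,  1,  0]
  [ 0, -2,  1]
  [ 0,  0, -2]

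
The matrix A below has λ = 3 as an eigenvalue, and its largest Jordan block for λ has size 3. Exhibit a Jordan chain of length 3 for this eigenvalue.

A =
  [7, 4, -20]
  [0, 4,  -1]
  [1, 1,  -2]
A Jordan chain for λ = 3 of length 3:
v_1 = (-4, -1, -1)ᵀ
v_2 = (4, 0, 1)ᵀ
v_3 = (1, 0, 0)ᵀ

Let N = A − (3)·I. We want v_3 with N^3 v_3 = 0 but N^2 v_3 ≠ 0; then v_{j-1} := N · v_j for j = 3, …, 2.

Pick v_3 = (1, 0, 0)ᵀ.
Then v_2 = N · v_3 = (4, 0, 1)ᵀ.
Then v_1 = N · v_2 = (-4, -1, -1)ᵀ.

Sanity check: (A − (3)·I) v_1 = (0, 0, 0)ᵀ = 0. ✓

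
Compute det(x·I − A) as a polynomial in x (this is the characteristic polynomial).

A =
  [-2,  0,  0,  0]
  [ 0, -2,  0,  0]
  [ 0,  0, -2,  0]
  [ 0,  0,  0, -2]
x^4 + 8*x^3 + 24*x^2 + 32*x + 16

Expanding det(x·I − A) (e.g. by cofactor expansion or by noting that A is similar to its Jordan form J, which has the same characteristic polynomial as A) gives
  χ_A(x) = x^4 + 8*x^3 + 24*x^2 + 32*x + 16
which factors as (x + 2)^4. The eigenvalues (with algebraic multiplicities) are λ = -2 with multiplicity 4.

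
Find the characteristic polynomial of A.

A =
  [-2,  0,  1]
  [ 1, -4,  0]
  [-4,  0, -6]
x^3 + 12*x^2 + 48*x + 64

Expanding det(x·I − A) (e.g. by cofactor expansion or by noting that A is similar to its Jordan form J, which has the same characteristic polynomial as A) gives
  χ_A(x) = x^3 + 12*x^2 + 48*x + 64
which factors as (x + 4)^3. The eigenvalues (with algebraic multiplicities) are λ = -4 with multiplicity 3.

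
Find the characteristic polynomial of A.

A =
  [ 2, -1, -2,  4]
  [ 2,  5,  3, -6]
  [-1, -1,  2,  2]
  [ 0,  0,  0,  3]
x^4 - 12*x^3 + 54*x^2 - 108*x + 81

Expanding det(x·I − A) (e.g. by cofactor expansion or by noting that A is similar to its Jordan form J, which has the same characteristic polynomial as A) gives
  χ_A(x) = x^4 - 12*x^3 + 54*x^2 - 108*x + 81
which factors as (x - 3)^4. The eigenvalues (with algebraic multiplicities) are λ = 3 with multiplicity 4.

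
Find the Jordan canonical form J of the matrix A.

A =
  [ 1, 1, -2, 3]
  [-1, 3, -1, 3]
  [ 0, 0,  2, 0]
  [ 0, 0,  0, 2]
J_3(2) ⊕ J_1(2)

The characteristic polynomial is
  det(x·I − A) = x^4 - 8*x^3 + 24*x^2 - 32*x + 16 = (x - 2)^4

Eigenvalues and multiplicities (the geometric multiplicity of λ is n − rank(A − λI), which equals the number of Jordan blocks for λ):
  λ = 2: algebraic multiplicity = 4, geometric multiplicity = 2

Determining the block sizes for each eigenvalue:
  λ = 2: with am = 4 and gm = 2, the partition is not yet determined (e.g. several partitions of 4 into 2 parts exist). Let N = A − (2)·I. Computing rank(N^1) = 2, rank(N^2) = 1, rank(N^3) = 0; the number of blocks of size ≥ j is rank(N^{j−1}) − rank(N^j), giving [2, 1, 1]. So we have 1 block(s) of size 3, 1 block(s) of size 1 → block sizes [3, 1]

Assembling the blocks gives a Jordan form
J =
  [2, 1, 0, 0]
  [0, 2, 1, 0]
  [0, 0, 2, 0]
  [0, 0, 0, 2]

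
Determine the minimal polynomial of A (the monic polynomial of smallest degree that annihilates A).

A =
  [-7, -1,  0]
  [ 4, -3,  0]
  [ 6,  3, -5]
x^2 + 10*x + 25

The characteristic polynomial is χ_A(x) = (x + 5)^3, so the eigenvalues are known. The minimal polynomial is
  m_A(x) = Π_λ (x − λ)^{k_λ}
where k_λ is the size of the *largest* Jordan block for λ (equivalently, the smallest k with (A − λI)^k v = 0 for every generalised eigenvector v of λ).

  λ = -5: largest Jordan block has size 2, contributing (x + 5)^2

So m_A(x) = (x + 5)^2 = x^2 + 10*x + 25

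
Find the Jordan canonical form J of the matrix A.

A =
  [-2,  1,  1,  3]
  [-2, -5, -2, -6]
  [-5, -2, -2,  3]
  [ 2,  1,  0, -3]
J_2(-3) ⊕ J_2(-3)

The characteristic polynomial is
  det(x·I − A) = x^4 + 12*x^3 + 54*x^2 + 108*x + 81 = (x + 3)^4

Eigenvalues and multiplicities (the geometric multiplicity of λ is n − rank(A − λI), which equals the number of Jordan blocks for λ):
  λ = -3: algebraic multiplicity = 4, geometric multiplicity = 2

Determining the block sizes for each eigenvalue:
  λ = -3: with am = 4 and gm = 2, the partition is not yet determined (e.g. several partitions of 4 into 2 parts exist). Let N = A − (-3)·I. Computing rank(N^1) = 2, rank(N^2) = 0; the number of blocks of size ≥ j is rank(N^{j−1}) − rank(N^j), giving [2, 2]. So we have 2 block(s) of size 2 → block sizes [2, 2]

Assembling the blocks gives a Jordan form
J =
  [-3,  1,  0,  0]
  [ 0, -3,  0,  0]
  [ 0,  0, -3,  1]
  [ 0,  0,  0, -3]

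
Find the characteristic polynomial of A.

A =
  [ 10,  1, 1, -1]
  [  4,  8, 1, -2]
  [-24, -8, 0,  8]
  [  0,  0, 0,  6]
x^4 - 24*x^3 + 216*x^2 - 864*x + 1296

Expanding det(x·I − A) (e.g. by cofactor expansion or by noting that A is similar to its Jordan form J, which has the same characteristic polynomial as A) gives
  χ_A(x) = x^4 - 24*x^3 + 216*x^2 - 864*x + 1296
which factors as (x - 6)^4. The eigenvalues (with algebraic multiplicities) are λ = 6 with multiplicity 4.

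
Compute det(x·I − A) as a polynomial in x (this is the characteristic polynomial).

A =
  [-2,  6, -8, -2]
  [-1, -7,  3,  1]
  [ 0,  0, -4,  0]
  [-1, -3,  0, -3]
x^4 + 16*x^3 + 96*x^2 + 256*x + 256

Expanding det(x·I − A) (e.g. by cofactor expansion or by noting that A is similar to its Jordan form J, which has the same characteristic polynomial as A) gives
  χ_A(x) = x^4 + 16*x^3 + 96*x^2 + 256*x + 256
which factors as (x + 4)^4. The eigenvalues (with algebraic multiplicities) are λ = -4 with multiplicity 4.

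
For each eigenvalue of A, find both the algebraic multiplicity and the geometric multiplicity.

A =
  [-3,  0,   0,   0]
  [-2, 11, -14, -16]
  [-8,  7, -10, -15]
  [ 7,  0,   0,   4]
λ = -3: alg = 2, geom = 2; λ = 4: alg = 2, geom = 1

Step 1 — factor the characteristic polynomial to read off the algebraic multiplicities:
  χ_A(x) = (x - 4)^2*(x + 3)^2

Step 2 — compute geometric multiplicities via the rank-nullity identity g(λ) = n − rank(A − λI):
  rank(A − (-3)·I) = 2, so dim ker(A − (-3)·I) = n − 2 = 2
  rank(A − (4)·I) = 3, so dim ker(A − (4)·I) = n − 3 = 1

Summary:
  λ = -3: algebraic multiplicity = 2, geometric multiplicity = 2
  λ = 4: algebraic multiplicity = 2, geometric multiplicity = 1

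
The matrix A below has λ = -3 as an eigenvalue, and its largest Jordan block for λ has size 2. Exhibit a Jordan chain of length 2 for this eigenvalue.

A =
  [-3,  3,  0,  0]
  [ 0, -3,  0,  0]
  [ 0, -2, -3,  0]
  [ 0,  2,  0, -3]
A Jordan chain for λ = -3 of length 2:
v_1 = (3, 0, -2, 2)ᵀ
v_2 = (0, 1, 0, 0)ᵀ

Let N = A − (-3)·I. We want v_2 with N^2 v_2 = 0 but N^1 v_2 ≠ 0; then v_{j-1} := N · v_j for j = 2, …, 2.

Pick v_2 = (0, 1, 0, 0)ᵀ.
Then v_1 = N · v_2 = (3, 0, -2, 2)ᵀ.

Sanity check: (A − (-3)·I) v_1 = (0, 0, 0, 0)ᵀ = 0. ✓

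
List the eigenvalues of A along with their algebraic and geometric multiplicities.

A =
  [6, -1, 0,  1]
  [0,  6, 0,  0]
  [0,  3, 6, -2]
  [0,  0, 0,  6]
λ = 6: alg = 4, geom = 2

Step 1 — factor the characteristic polynomial to read off the algebraic multiplicities:
  χ_A(x) = (x - 6)^4

Step 2 — compute geometric multiplicities via the rank-nullity identity g(λ) = n − rank(A − λI):
  rank(A − (6)·I) = 2, so dim ker(A − (6)·I) = n − 2 = 2

Summary:
  λ = 6: algebraic multiplicity = 4, geometric multiplicity = 2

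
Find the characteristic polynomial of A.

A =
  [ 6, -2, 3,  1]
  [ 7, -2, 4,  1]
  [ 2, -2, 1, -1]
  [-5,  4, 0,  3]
x^4 - 8*x^3 + 24*x^2 - 32*x + 16

Expanding det(x·I − A) (e.g. by cofactor expansion or by noting that A is similar to its Jordan form J, which has the same characteristic polynomial as A) gives
  χ_A(x) = x^4 - 8*x^3 + 24*x^2 - 32*x + 16
which factors as (x - 2)^4. The eigenvalues (with algebraic multiplicities) are λ = 2 with multiplicity 4.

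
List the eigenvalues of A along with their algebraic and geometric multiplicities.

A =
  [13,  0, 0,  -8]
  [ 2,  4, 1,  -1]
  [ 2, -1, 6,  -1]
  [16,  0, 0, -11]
λ = -3: alg = 1, geom = 1; λ = 5: alg = 3, geom = 2

Step 1 — factor the characteristic polynomial to read off the algebraic multiplicities:
  χ_A(x) = (x - 5)^3*(x + 3)

Step 2 — compute geometric multiplicities via the rank-nullity identity g(λ) = n − rank(A − λI):
  rank(A − (-3)·I) = 3, so dim ker(A − (-3)·I) = n − 3 = 1
  rank(A − (5)·I) = 2, so dim ker(A − (5)·I) = n − 2 = 2

Summary:
  λ = -3: algebraic multiplicity = 1, geometric multiplicity = 1
  λ = 5: algebraic multiplicity = 3, geometric multiplicity = 2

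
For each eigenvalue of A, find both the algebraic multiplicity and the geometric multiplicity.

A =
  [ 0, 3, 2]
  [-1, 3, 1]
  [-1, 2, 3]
λ = 2: alg = 3, geom = 1

Step 1 — factor the characteristic polynomial to read off the algebraic multiplicities:
  χ_A(x) = (x - 2)^3

Step 2 — compute geometric multiplicities via the rank-nullity identity g(λ) = n − rank(A − λI):
  rank(A − (2)·I) = 2, so dim ker(A − (2)·I) = n − 2 = 1

Summary:
  λ = 2: algebraic multiplicity = 3, geometric multiplicity = 1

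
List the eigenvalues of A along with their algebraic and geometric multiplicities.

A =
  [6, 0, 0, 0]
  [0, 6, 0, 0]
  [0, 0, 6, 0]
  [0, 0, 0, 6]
λ = 6: alg = 4, geom = 4

Step 1 — factor the characteristic polynomial to read off the algebraic multiplicities:
  χ_A(x) = (x - 6)^4

Step 2 — compute geometric multiplicities via the rank-nullity identity g(λ) = n − rank(A − λI):
  rank(A − (6)·I) = 0, so dim ker(A − (6)·I) = n − 0 = 4

Summary:
  λ = 6: algebraic multiplicity = 4, geometric multiplicity = 4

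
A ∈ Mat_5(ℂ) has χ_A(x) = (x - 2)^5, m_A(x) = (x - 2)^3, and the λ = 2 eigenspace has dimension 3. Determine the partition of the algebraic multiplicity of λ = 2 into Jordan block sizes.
Block sizes for λ = 2: [3, 1, 1]

Step 1 — from the characteristic polynomial, algebraic multiplicity of λ = 2 is 5. From dim ker(A − (2)·I) = 3, there are exactly 3 Jordan blocks for λ = 2.
Step 2 — from the minimal polynomial, the factor (x − 2)^3 tells us the largest block for λ = 2 has size 3.
Step 3 — with total size 5, 3 blocks, and largest block 3, the block sizes (in nonincreasing order) are [3, 1, 1].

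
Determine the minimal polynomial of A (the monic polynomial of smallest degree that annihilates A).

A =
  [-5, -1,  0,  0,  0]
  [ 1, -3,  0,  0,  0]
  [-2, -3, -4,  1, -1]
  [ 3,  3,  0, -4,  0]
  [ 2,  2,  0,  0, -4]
x^2 + 8*x + 16

The characteristic polynomial is χ_A(x) = (x + 4)^5, so the eigenvalues are known. The minimal polynomial is
  m_A(x) = Π_λ (x − λ)^{k_λ}
where k_λ is the size of the *largest* Jordan block for λ (equivalently, the smallest k with (A − λI)^k v = 0 for every generalised eigenvector v of λ).

  λ = -4: largest Jordan block has size 2, contributing (x + 4)^2

So m_A(x) = (x + 4)^2 = x^2 + 8*x + 16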